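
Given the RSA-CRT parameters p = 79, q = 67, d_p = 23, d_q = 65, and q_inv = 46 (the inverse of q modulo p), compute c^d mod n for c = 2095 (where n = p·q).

m₁ = c^(d_p) mod p: c ≡ 41 (mod 79), and 41^23 mod 79 = 12.
m₂ = c^(d_q) mod q: c ≡ 18 (mod 67), and 18^65 mod 67 = 41.
h = q_inv·(m₁ − m₂) mod p = 46·(12 − 41) mod 79 = 9.
m = m₂ + h·q = 41 + 9·67 = 644.

644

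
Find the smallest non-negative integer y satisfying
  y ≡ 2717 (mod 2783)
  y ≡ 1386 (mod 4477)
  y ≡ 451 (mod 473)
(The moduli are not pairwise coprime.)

gcd(2783, 4477) = 121 and 121 | (1386 − 2717), so the pair is consistent; merging gives y ≡ 41679 (mod 102971), where 102971 = lcm(2783, 4477).
gcd(102971, 473) = 11 and 11 | (451 − 41679), so the pair is consistent; merging gives y ≡ 2821896 (mod 4427753), where 4427753 = lcm(102971, 473).
The solution is unique modulo lcm(2783, 4477, 473) = 4427753.

2821896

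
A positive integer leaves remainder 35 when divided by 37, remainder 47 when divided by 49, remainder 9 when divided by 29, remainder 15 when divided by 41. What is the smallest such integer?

The moduli are pairwise coprime; N = 37·49·29·41 = 2155657.
N/37 = 58261; 58261 ≡ 23 (mod 37); 23·29 ≡ 1, so inverse 29.
N/49 = 43993; 43993 ≡ 40 (mod 49); 40·38 ≡ 1, so inverse 38.
N/29 = 74333; 74333 ≡ 6 (mod 29); 6·5 ≡ 1, so inverse 5.
N/41 = 52577; 52577 ≡ 15 (mod 41); 15·11 ≡ 1, so inverse 11.
m ≡ 35·58261·29 + 47·43993·38 + 9·74333·5 + 15·52577·11 = 149726603.
149726603 mod 2155657 = 986270.

986270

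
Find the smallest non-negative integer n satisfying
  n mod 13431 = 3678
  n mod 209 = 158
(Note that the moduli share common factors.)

Combine the congruences pairwise.
gcd(13431, 209) = 11 and 11 | (158 − 3678), so the pair is consistent; merging gives n ≡ 164850 (mod 255189), where 255189 = lcm(13431, 209).
The solution is unique modulo lcm(13431, 209) = 255189.

164850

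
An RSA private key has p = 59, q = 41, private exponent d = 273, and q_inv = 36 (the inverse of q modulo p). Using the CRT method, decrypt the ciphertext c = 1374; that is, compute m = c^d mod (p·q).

d_p = d mod (p−1) = 273 mod 58 = 41; d_q = d mod (q−1) = 33.
m₁ = c^(d_p) mod p: c ≡ 17 (mod 59), and 17^41 mod 59 = 46.
m₂ = c^(d_q) mod q: c ≡ 21 (mod 41), and 21^33 mod 41 = 5.
h = q_inv·(m₁ − m₂) mod p = 36·(46 − 5) mod 59 = 1.
m = m₂ + h·q = 5 + 1·41 = 46.

46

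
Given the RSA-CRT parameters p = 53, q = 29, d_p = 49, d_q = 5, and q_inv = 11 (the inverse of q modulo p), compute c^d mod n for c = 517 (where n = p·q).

m₁ = c^(d_p) mod p: c ≡ 40 (mod 53), and 40^49 mod 53 = 11.
m₂ = c^(d_q) mod q: c ≡ 24 (mod 29), and 24^5 mod 29 = 7.
h = q_inv·(m₁ − m₂) mod p = 11·(11 − 7) mod 53 = 44.
m = m₂ + h·q = 7 + 44·29 = 1283.

1283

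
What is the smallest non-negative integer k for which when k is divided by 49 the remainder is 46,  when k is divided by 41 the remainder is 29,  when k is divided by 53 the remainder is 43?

The moduli are pairwise coprime; N = 49·41·53 = 106477.
N/49 = 2173; 2173 ≡ 17 (mod 49); 17·26 ≡ 1, so inverse 26.
N/41 = 2597; 2597 ≡ 14 (mod 41); 14·3 ≡ 1, so inverse 3.
N/53 = 2009; 2009 ≡ 48 (mod 53); 48·21 ≡ 1, so inverse 21.
k ≡ 46·2173·26 + 29·2597·3 + 43·2009·21 = 4638974.
4638974 mod 106477 = 60463.

60463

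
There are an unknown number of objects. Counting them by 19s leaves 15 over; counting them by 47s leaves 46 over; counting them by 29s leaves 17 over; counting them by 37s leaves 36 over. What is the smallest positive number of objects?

The moduli are pairwise coprime; M = 19·47·29·37 = 958189.
M/19 = 50431; 50431 ≡ 5 (mod 19); 5·4 ≡ 1, so inverse 4.
M/47 = 20387; 20387 ≡ 36 (mod 47); 36·17 ≡ 1, so inverse 17.
M/29 = 33041; 33041 ≡ 10 (mod 29); 10·3 ≡ 1, so inverse 3.
M/37 = 25897; 25897 ≡ 34 (mod 37); 34·12 ≡ 1, so inverse 12.
N ≡ 15·50431·4 + 46·20387·17 + 17·33041·3 + 36·25897·12 = 31841089.
31841089 mod 958189 = 220852.

220852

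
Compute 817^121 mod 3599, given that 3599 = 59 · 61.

Mod 59: 817 ≡ 50; by Fermat, exponent reduces to 121 mod 58 = 5; 50^5 ≡ 10 (mod 59).
Mod 61: 817 ≡ 24; by Fermat, exponent reduces to 121 mod 60 = 1; 24^1 ≡ 24 (mod 61).
Combine by CRT: x ≡ 10 (mod 59), x ≡ 24 (mod 61) ⇒ x ≡ 3196 (mod 3599).

3196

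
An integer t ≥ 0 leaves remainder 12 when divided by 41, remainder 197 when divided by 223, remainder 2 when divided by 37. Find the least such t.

The moduli are pairwise coprime; N = 41·223·37 = 338291.
N/41 = 8251; 8251 ≡ 10 (mod 41); 10·37 ≡ 1, so inverse 37.
N/223 = 1517; 1517 ≡ 179 (mod 223); 179·76 ≡ 1, so inverse 76.
N/37 = 9143; 9143 ≡ 4 (mod 37); 4·28 ≡ 1, so inverse 28.
t ≡ 12·8251·37 + 197·1517·76 + 2·9143·28 = 26887976.
26887976 mod 338291 = 162987.

162987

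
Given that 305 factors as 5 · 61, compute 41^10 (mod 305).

1

Mod 5: 41 ≡ 1; by Fermat, exponent reduces to 10 mod 4 = 2; 1^2 ≡ 1 (mod 5).
Mod 61: 41 ≡ 41; 41^10 ≡ 1 (mod 61).
Combine by CRT: x ≡ 1 (mod 5), x ≡ 1 (mod 61) ⇒ x ≡ 1 (mod 305).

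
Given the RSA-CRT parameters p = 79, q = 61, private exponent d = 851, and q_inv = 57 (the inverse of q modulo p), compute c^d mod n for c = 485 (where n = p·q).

d_p = d mod (p−1) = 851 mod 78 = 71; d_q = d mod (q−1) = 11.
m₁ = c^(d_p) mod p: c ≡ 11 (mod 79), and 11^71 mod 79 = 20.
m₂ = c^(d_q) mod q: c ≡ 58 (mod 61), and 58^11 mod 61 = 58.
h = q_inv·(m₁ − m₂) mod p = 57·(20 − 58) mod 79 = 46.
m = m₂ + h·q = 58 + 46·61 = 2864.

2864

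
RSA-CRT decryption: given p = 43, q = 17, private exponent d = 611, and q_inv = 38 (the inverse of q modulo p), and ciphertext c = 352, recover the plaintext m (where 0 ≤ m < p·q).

538

d_p = d mod (p−1) = 611 mod 42 = 23; d_q = d mod (q−1) = 3.
m₁ = c^(d_p) mod p: c ≡ 8 (mod 43), and 8^23 mod 43 = 22.
m₂ = c^(d_q) mod q: c ≡ 12 (mod 17), and 12^3 mod 17 = 11.
h = q_inv·(m₁ − m₂) mod p = 38·(22 − 11) mod 43 = 31.
m = m₂ + h·q = 11 + 31·17 = 538.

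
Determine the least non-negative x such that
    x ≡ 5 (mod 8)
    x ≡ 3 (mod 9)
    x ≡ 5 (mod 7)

Combine the congruences pairwise.
From x ≡ 5 (mod 8) write x = 5 + 8t. Substituting into x ≡ 3 (mod 9) gives 8t ≡ 7 (mod 9), and since 8⁻¹ ≡ 8 (mod 9), t ≡ 2. Hence x ≡ 5 + 8·2 = 21 (mod 72).
From x ≡ 21 (mod 72) write x = 21 + 72t. Substituting into x ≡ 5 (mod 7) gives 72t ≡ 5 (mod 7), and since 2⁻¹ ≡ 4 (mod 7), t ≡ 6. Hence x ≡ 21 + 72·6 = 453 (mod 504).

453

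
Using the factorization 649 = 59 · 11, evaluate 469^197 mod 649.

Mod 59: 469 ≡ 56; by Fermat, exponent reduces to 197 mod 58 = 23; 56^23 ≡ 14 (mod 59).
Mod 11: 469 ≡ 7; by Fermat, exponent reduces to 197 mod 10 = 7; 7^7 ≡ 6 (mod 11).
Combine by CRT: x ≡ 14 (mod 59), x ≡ 6 (mod 11) ⇒ x ≡ 545 (mod 649).

545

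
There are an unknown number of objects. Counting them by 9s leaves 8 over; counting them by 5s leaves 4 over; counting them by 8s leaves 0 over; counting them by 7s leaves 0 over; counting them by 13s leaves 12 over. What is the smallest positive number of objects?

The moduli are pairwise coprime; M = 9·5·8·7·13 = 32760.
M/9 = 3640; 3640 ≡ 4 (mod 9); 4·7 ≡ 1, so inverse 7.
M/5 = 6552; 6552 ≡ 2 (mod 5); 2·3 ≡ 1, so inverse 3.
M/8 = 4095; 4095 ≡ 7 (mod 8); 7·7 ≡ 1, so inverse 7.
M/7 = 4680; 4680 ≡ 4 (mod 7); 4·2 ≡ 1, so inverse 2.
M/13 = 2520; 2520 ≡ 11 (mod 13); 11·6 ≡ 1, so inverse 6.
N ≡ 8·3640·7 + 4·6552·3 + 0·4095·7 + 0·4680·2 + 12·2520·6 = 463904.
463904 mod 32760 = 5264.

5264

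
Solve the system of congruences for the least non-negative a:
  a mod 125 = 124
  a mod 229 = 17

24749

Combine the congruences pairwise.
From a ≡ 124 (mod 125) write a = 124 + 125t. Substituting into a ≡ 17 (mod 229) gives 125t ≡ 122 (mod 229), and since 125⁻¹ ≡ 11 (mod 229), t ≡ 197. Hence a ≡ 124 + 125·197 = 24749 (mod 28625).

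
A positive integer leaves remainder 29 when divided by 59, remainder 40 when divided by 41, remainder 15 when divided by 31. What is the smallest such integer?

The moduli are pairwise coprime; N = 59·41·31 = 74989.
N/59 = 1271; 1271 ≡ 32 (mod 59); 32·24 ≡ 1, so inverse 24.
N/41 = 1829; 1829 ≡ 25 (mod 41); 25·23 ≡ 1, so inverse 23.
N/31 = 2419; 2419 ≡ 1 (mod 31), inverse 1.
a ≡ 29·1271·24 + 40·1829·23 + 15·2419·1 = 2603581.
2603581 mod 74989 = 53955.

53955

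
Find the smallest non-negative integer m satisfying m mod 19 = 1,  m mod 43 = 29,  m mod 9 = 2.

From m ≡ 1 (mod 19) write m = 1 + 19t. Substituting into m ≡ 29 (mod 43) gives 19t ≡ 28 (mod 43), and since 19⁻¹ ≡ 34 (mod 43), t ≡ 6. Hence m ≡ 1 + 19·6 = 115 (mod 817).
From m ≡ 115 (mod 817) write m = 115 + 817t. Substituting into m ≡ 2 (mod 9) gives 817t ≡ 4 (mod 9), and since 7⁻¹ ≡ 4 (mod 9), t ≡ 7. Hence m ≡ 115 + 817·7 = 5834 (mod 7353).

5834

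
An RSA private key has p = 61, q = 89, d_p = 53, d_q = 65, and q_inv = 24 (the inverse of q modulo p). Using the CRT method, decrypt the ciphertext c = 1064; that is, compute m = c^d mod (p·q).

m₁ = c^(d_p) mod p: c ≡ 27 (mod 61), and 27^53 mod 61 = 41.
m₂ = c^(d_q) mod q: c ≡ 85 (mod 89), and 85^65 mod 89 = 22.
h = q_inv·(m₁ − m₂) mod p = 24·(41 − 22) mod 61 = 29.
m = m₂ + h·q = 22 + 29·89 = 2603.

2603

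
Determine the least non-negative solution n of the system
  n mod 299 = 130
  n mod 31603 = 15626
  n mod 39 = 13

932113

gcd(299, 31603) = 13 and 13 | (15626 − 130), so the pair is consistent; merging gives n ≡ 205244 (mod 726869), where 726869 = lcm(299, 31603).
gcd(726869, 39) = 13 and 13 | (13 − 205244), so the pair is consistent; merging gives n ≡ 932113 (mod 2180607), where 2180607 = lcm(726869, 39).
The solution is unique modulo lcm(299, 31603, 39) = 2180607.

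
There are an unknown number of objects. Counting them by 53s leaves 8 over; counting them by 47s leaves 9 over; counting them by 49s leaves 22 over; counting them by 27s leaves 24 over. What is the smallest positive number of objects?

2660820

The moduli are pairwise coprime; M = 53·47·49·27 = 3295593.
M/53 = 62181; 62181 ≡ 12 (mod 53); 12·31 ≡ 1, so inverse 31.
M/47 = 70119; 70119 ≡ 42 (mod 47); 42·28 ≡ 1, so inverse 28.
M/49 = 67257; 67257 ≡ 29 (mod 49); 29·22 ≡ 1, so inverse 22.
M/27 = 122059; 122059 ≡ 19 (mod 27); 19·10 ≡ 1, so inverse 10.
N ≡ 8·62181·31 + 9·70119·28 + 22·67257·22 + 24·122059·10 = 94937424.
94937424 mod 3295593 = 2660820.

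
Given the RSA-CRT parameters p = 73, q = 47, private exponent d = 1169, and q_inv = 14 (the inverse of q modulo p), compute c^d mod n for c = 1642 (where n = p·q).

217

d_p = d mod (p−1) = 1169 mod 72 = 17; d_q = d mod (q−1) = 19.
m₁ = c^(d_p) mod p: c ≡ 36 (mod 73), and 36^17 mod 73 = 71.
m₂ = c^(d_q) mod q: c ≡ 44 (mod 47), and 44^19 mod 47 = 29.
h = q_inv·(m₁ − m₂) mod p = 14·(71 − 29) mod 73 = 4.
m = m₂ + h·q = 29 + 4·47 = 217.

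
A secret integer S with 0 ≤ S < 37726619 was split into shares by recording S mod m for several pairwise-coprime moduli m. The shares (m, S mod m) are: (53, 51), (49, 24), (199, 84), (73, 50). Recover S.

From S ≡ 51 (mod 53) write S = 51 + 53t. Substituting into S ≡ 24 (mod 49) gives 53t ≡ 22 (mod 49), and since 4⁻¹ ≡ 37 (mod 49), t ≡ 30. Hence S ≡ 51 + 53·30 = 1641 (mod 2597).
From S ≡ 1641 (mod 2597) write S = 1641 + 2597t. Substituting into S ≡ 84 (mod 199) gives 2597t ≡ 35 (mod 199), and since 10⁻¹ ≡ 20 (mod 199), t ≡ 103. Hence S ≡ 1641 + 2597·103 = 269132 (mod 516803).
From S ≡ 269132 (mod 516803) write S = 269132 + 516803t. Substituting into S ≡ 50 (mod 73) gives 516803t ≡ 69 (mod 73), and since 36⁻¹ ≡ 71 (mod 73), t ≡ 8. Hence S ≡ 269132 + 516803·8 = 4403556 (mod 37726619).

4403556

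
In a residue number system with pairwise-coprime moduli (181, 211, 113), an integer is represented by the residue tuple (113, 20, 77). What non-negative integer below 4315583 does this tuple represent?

From x ≡ 113 (mod 181) write x = 113 + 181t. Substituting into x ≡ 20 (mod 211) gives 181t ≡ 118 (mod 211), and since 181⁻¹ ≡ 7 (mod 211), t ≡ 193. Hence x ≡ 113 + 181·193 = 35046 (mod 38191).
From x ≡ 35046 (mod 38191) write x = 35046 + 38191t. Substituting into x ≡ 77 (mod 113) gives 38191t ≡ 61 (mod 113), and since 110⁻¹ ≡ 75 (mod 113), t ≡ 55. Hence x ≡ 35046 + 38191·55 = 2135551 (mod 4315583).

2135551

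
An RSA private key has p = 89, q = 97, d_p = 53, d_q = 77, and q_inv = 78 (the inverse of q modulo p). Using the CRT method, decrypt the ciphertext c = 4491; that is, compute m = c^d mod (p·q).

468

m₁ = c^(d_p) mod p: c ≡ 41 (mod 89), and 41^53 mod 89 = 23.
m₂ = c^(d_q) mod q: c ≡ 29 (mod 97), and 29^77 mod 97 = 80.
h = q_inv·(m₁ − m₂) mod p = 78·(23 − 80) mod 89 = 4.
m = m₂ + h·q = 80 + 4·97 = 468.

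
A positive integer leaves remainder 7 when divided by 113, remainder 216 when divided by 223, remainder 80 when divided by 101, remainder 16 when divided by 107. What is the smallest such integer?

50909332

From m ≡ 7 (mod 113) write m = 7 + 113t. Substituting into m ≡ 216 (mod 223) gives 113t ≡ 209 (mod 223), and since 113⁻¹ ≡ 75 (mod 223), t ≡ 65. Hence m ≡ 7 + 113·65 = 7352 (mod 25199).
From m ≡ 7352 (mod 25199) write m = 7352 + 25199t. Substituting into m ≡ 80 (mod 101) gives 25199t ≡ 0 (mod 101), and since 50⁻¹ ≡ 99 (mod 101), t ≡ 0. Hence m ≡ 7352 + 25199·0 = 7352 (mod 2545099).
From m ≡ 7352 (mod 2545099) write m = 7352 + 2545099t. Substituting into m ≡ 16 (mod 107) gives 2545099t ≡ 47 (mod 107), and since 104⁻¹ ≡ 71 (mod 107), t ≡ 20. Hence m ≡ 7352 + 2545099·20 = 50909332 (mod 272325593).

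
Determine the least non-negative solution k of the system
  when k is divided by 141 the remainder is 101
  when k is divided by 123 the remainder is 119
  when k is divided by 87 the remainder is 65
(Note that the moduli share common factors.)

115862

Combine the congruences pairwise.
gcd(141, 123) = 3 and 3 | (119 − 101), so the pair is consistent; merging gives k ≡ 242 (mod 5781), where 5781 = lcm(141, 123).
gcd(5781, 87) = 3 and 3 | (65 − 242), so the pair is consistent; merging gives k ≡ 115862 (mod 167649), where 167649 = lcm(5781, 87).
The solution is unique modulo lcm(141, 123, 87) = 167649.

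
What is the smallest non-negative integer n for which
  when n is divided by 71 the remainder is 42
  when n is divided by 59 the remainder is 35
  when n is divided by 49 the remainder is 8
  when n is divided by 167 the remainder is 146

20310018

Combine the congruences pairwise.
From n ≡ 42 (mod 71) write n = 42 + 71t. Substituting into n ≡ 35 (mod 59) gives 71t ≡ 52 (mod 59), and since 12⁻¹ ≡ 5 (mod 59), t ≡ 24. Hence n ≡ 42 + 71·24 = 1746 (mod 4189).
From n ≡ 1746 (mod 4189) write n = 1746 + 4189t. Substituting into n ≡ 8 (mod 49) gives 4189t ≡ 26 (mod 49), and since 24⁻¹ ≡ 47 (mod 49), t ≡ 46. Hence n ≡ 1746 + 4189·46 = 194440 (mod 205261).
From n ≡ 194440 (mod 205261) write n = 194440 + 205261t. Substituting into n ≡ 146 (mod 167) gives 205261t ≡ 94 (mod 167), and since 18⁻¹ ≡ 65 (mod 167), t ≡ 98. Hence n ≡ 194440 + 205261·98 = 20310018 (mod 34278587).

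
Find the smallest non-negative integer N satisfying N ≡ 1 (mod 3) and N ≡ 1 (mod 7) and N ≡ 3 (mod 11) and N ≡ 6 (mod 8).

190

The moduli are pairwise coprime; M = 3·7·11·8 = 1848.
M/3 = 616; 616 ≡ 1 (mod 3), inverse 1.
M/7 = 264; 264 ≡ 5 (mod 7); 5·3 ≡ 1, so inverse 3.
M/11 = 168; 168 ≡ 3 (mod 11); 3·4 ≡ 1, so inverse 4.
M/8 = 231; 231 ≡ 7 (mod 8); 7·7 ≡ 1, so inverse 7.
N ≡ 1·616·1 + 1·264·3 + 3·168·4 + 6·231·7 = 13126.
13126 mod 1848 = 190.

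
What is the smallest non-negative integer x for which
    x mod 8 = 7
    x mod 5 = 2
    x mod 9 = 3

From x ≡ 7 (mod 8) write x = 7 + 8t. Substituting into x ≡ 2 (mod 5) gives 8t ≡ 0 (mod 5), and since 3⁻¹ ≡ 2 (mod 5), t ≡ 0. Hence x ≡ 7 + 8·0 = 7 (mod 40).
From x ≡ 7 (mod 40) write x = 7 + 40t. Substituting into x ≡ 3 (mod 9) gives 40t ≡ 5 (mod 9), and since 4⁻¹ ≡ 7 (mod 9), t ≡ 8. Hence x ≡ 7 + 40·8 = 327 (mod 360).

327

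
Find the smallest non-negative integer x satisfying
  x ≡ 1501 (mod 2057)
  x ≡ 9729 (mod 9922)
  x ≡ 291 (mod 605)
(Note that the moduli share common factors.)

515751

gcd(2057, 9922) = 121 and 121 | (9729 − 1501), so the pair is consistent; merging gives x ≡ 9729 (mod 168674), where 168674 = lcm(2057, 9922).
gcd(168674, 605) = 121 and 121 | (291 − 9729), so the pair is consistent; merging gives x ≡ 515751 (mod 843370), where 843370 = lcm(168674, 605).
The solution is unique modulo lcm(2057, 9922, 605) = 843370.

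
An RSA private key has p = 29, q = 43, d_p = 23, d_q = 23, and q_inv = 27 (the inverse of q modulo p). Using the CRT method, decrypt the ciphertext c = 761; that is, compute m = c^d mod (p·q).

m₁ = c^(d_p) mod p: c ≡ 7 (mod 29), and 7^23 mod 29 = 20.
m₂ = c^(d_q) mod q: c ≡ 30 (mod 43), and 30^23 mod 43 = 3.
h = q_inv·(m₁ − m₂) mod p = 27·(20 − 3) mod 29 = 24.
m = m₂ + h·q = 3 + 24·43 = 1035.

1035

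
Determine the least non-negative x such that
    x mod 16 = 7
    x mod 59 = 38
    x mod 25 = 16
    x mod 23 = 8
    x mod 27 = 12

11355591

The moduli are pairwise coprime; N = 16·59·25·23·27 = 14655600.
N/16 = 915975; 915975 ≡ 7 (mod 16); 7·7 ≡ 1, so inverse 7.
N/59 = 248400; 248400 ≡ 10 (mod 59); 10·6 ≡ 1, so inverse 6.
N/25 = 586224; 586224 ≡ 24 (mod 25); 24·24 ≡ 1, so inverse 24.
N/23 = 637200; 637200 ≡ 8 (mod 23); 8·3 ≡ 1, so inverse 3.
N/27 = 542800; 542800 ≡ 19 (mod 27); 19·10 ≡ 1, so inverse 10.
x ≡ 7·915975·7 + 38·248400·6 + 16·586224·24 + 8·637200·3 + 12·542800·10 = 407056791.
407056791 mod 14655600 = 11355591.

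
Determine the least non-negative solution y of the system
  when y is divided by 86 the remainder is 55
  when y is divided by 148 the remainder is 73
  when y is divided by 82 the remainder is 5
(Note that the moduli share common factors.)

11321

gcd(86, 148) = 2 and 2 | (73 − 55), so the pair is consistent; merging gives y ≡ 4957 (mod 6364), where 6364 = lcm(86, 148).
gcd(6364, 82) = 2 and 2 | (5 − 4957), so the pair is consistent; merging gives y ≡ 11321 (mod 260924), where 260924 = lcm(6364, 82).
The solution is unique modulo lcm(86, 148, 82) = 260924.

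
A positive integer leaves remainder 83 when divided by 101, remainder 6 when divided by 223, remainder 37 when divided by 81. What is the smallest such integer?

Combine the congruences pairwise.
From m ≡ 83 (mod 101) write m = 83 + 101t. Substituting into m ≡ 6 (mod 223) gives 101t ≡ 146 (mod 223), and since 101⁻¹ ≡ 53 (mod 223), t ≡ 156. Hence m ≡ 83 + 101·156 = 15839 (mod 22523).
From m ≡ 15839 (mod 22523) write m = 15839 + 22523t. Substituting into m ≡ 37 (mod 81) gives 22523t ≡ 74 (mod 81), and since 5⁻¹ ≡ 65 (mod 81), t ≡ 31. Hence m ≡ 15839 + 22523·31 = 714052 (mod 1824363).

714052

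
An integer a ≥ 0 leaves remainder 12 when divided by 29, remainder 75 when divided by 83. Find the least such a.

From a ≡ 12 (mod 29) write a = 12 + 29t. Substituting into a ≡ 75 (mod 83) gives 29t ≡ 63 (mod 83), and since 29⁻¹ ≡ 63 (mod 83), t ≡ 68. Hence a ≡ 12 + 29·68 = 1984 (mod 2407).

1984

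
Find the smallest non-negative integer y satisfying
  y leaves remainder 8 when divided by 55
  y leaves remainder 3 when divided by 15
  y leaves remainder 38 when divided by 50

888

gcd(55, 15) = 5 and 5 | (3 − 8), so the pair is consistent; merging gives y ≡ 63 (mod 165), where 165 = lcm(55, 15).
gcd(165, 50) = 5 and 5 | (38 − 63), so the pair is consistent; merging gives y ≡ 888 (mod 1650), where 1650 = lcm(165, 50).
The solution is unique modulo lcm(55, 15, 50) = 1650.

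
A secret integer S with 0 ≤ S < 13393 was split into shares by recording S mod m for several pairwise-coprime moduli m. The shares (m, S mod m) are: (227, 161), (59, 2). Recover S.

13100

Combine the congruences pairwise.
From S ≡ 161 (mod 227) write S = 161 + 227t. Substituting into S ≡ 2 (mod 59) gives 227t ≡ 18 (mod 59), and since 50⁻¹ ≡ 13 (mod 59), t ≡ 57. Hence S ≡ 161 + 227·57 = 13100 (mod 13393).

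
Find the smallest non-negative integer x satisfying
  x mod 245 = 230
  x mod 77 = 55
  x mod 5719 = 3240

gcd(245, 77) = 7 and 7 | (55 − 230), so the pair is consistent; merging gives x ≡ 1210 (mod 2695), where 2695 = lcm(245, 77).
gcd(2695, 5719) = 7 and 7 | (3240 − 1210), so the pair is consistent; merging gives x ≡ 1232825 (mod 2201815), where 2201815 = lcm(2695, 5719).
The solution is unique modulo lcm(245, 77, 5719) = 2201815.

1232825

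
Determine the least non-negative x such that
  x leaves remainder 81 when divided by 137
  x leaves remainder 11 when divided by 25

Combine the congruences pairwise.
From x ≡ 81 (mod 137) write x = 81 + 137t. Substituting into x ≡ 11 (mod 25) gives 137t ≡ 5 (mod 25), and since 12⁻¹ ≡ 23 (mod 25), t ≡ 15. Hence x ≡ 81 + 137·15 = 2136 (mod 3425).

2136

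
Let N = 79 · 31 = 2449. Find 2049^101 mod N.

Mod 79: 2049 ≡ 74; by Fermat, exponent reduces to 101 mod 78 = 23; 74^23 ≡ 28 (mod 79).
Mod 31: 2049 ≡ 3; by Fermat, exponent reduces to 101 mod 30 = 11; 3^11 ≡ 13 (mod 31).
Combine by CRT: x ≡ 28 (mod 79), x ≡ 13 (mod 31) ⇒ x ≡ 1687 (mod 2449).

1687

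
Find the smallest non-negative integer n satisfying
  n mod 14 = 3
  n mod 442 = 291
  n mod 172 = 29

253557

gcd(14, 442) = 2 and 2 | (291 − 3), so the pair is consistent; merging gives n ≡ 2943 (mod 3094), where 3094 = lcm(14, 442).
gcd(3094, 172) = 2 and 2 | (29 − 2943), so the pair is consistent; merging gives n ≡ 253557 (mod 266084), where 266084 = lcm(3094, 172).
The solution is unique modulo lcm(14, 442, 172) = 266084.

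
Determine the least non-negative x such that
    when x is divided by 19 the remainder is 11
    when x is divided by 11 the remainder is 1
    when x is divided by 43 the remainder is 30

4115

The moduli are pairwise coprime; N = 19·11·43 = 8987.
N/19 = 473; 473 ≡ 17 (mod 19); 17·9 ≡ 1, so inverse 9.
N/11 = 817; 817 ≡ 3 (mod 11); 3·4 ≡ 1, so inverse 4.
N/43 = 209; 209 ≡ 37 (mod 43); 37·7 ≡ 1, so inverse 7.
x ≡ 11·473·9 + 1·817·4 + 30·209·7 = 93985.
93985 mod 8987 = 4115.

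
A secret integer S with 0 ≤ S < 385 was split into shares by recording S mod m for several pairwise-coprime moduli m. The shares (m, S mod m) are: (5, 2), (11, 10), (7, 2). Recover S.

142

The moduli are pairwise coprime; N = 5·11·7 = 385.
N/5 = 77; 77 ≡ 2 (mod 5); 2·3 ≡ 1, so inverse 3.
N/11 = 35; 35 ≡ 2 (mod 11); 2·6 ≡ 1, so inverse 6.
N/7 = 55; 55 ≡ 6 (mod 7); 6·6 ≡ 1, so inverse 6.
S ≡ 2·77·3 + 10·35·6 + 2·55·6 = 3222.
3222 mod 385 = 142.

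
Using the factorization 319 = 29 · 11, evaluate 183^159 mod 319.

63

Mod 29: 183 ≡ 9; by Fermat, exponent reduces to 159 mod 28 = 19; 9^19 ≡ 5 (mod 29).
Mod 11: 183 ≡ 7; by Fermat, exponent reduces to 159 mod 10 = 9; 7^9 ≡ 8 (mod 11).
Combine by CRT: x ≡ 5 (mod 29), x ≡ 8 (mod 11) ⇒ x ≡ 63 (mod 319).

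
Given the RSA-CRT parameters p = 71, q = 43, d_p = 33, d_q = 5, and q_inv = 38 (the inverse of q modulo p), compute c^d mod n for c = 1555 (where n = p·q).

2230

m₁ = c^(d_p) mod p: c ≡ 64 (mod 71), and 64^33 mod 71 = 29.
m₂ = c^(d_q) mod q: c ≡ 7 (mod 43), and 7^5 mod 43 = 37.
h = q_inv·(m₁ − m₂) mod p = 38·(29 − 37) mod 71 = 51.
m = m₂ + h·q = 37 + 51·43 = 2230.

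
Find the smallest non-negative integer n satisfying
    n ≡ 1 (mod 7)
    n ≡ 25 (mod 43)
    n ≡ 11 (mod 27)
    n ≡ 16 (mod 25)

201566

The moduli are pairwise coprime; M = 7·43·27·25 = 203175.
M/7 = 29025; 29025 ≡ 3 (mod 7); 3·5 ≡ 1, so inverse 5.
M/43 = 4725; 4725 ≡ 38 (mod 43); 38·17 ≡ 1, so inverse 17.
M/27 = 7525; 7525 ≡ 19 (mod 27); 19·10 ≡ 1, so inverse 10.
M/25 = 8127; 8127 ≡ 2 (mod 25); 2·13 ≡ 1, so inverse 13.
n ≡ 1·29025·5 + 25·4725·17 + 11·7525·10 + 16·8127·13 = 4671416.
4671416 mod 203175 = 201566.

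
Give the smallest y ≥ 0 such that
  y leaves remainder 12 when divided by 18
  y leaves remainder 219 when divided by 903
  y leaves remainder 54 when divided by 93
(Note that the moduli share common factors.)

Combine the congruences pairwise.
gcd(18, 903) = 3 and 3 | (219 − 12), so the pair is consistent; merging gives y ≡ 2928 (mod 5418), where 5418 = lcm(18, 903).
gcd(5418, 93) = 3 and 3 | (54 − 2928), so the pair is consistent; merging gives y ≡ 67944 (mod 167958), where 167958 = lcm(5418, 93).
The solution is unique modulo lcm(18, 903, 93) = 167958.

67944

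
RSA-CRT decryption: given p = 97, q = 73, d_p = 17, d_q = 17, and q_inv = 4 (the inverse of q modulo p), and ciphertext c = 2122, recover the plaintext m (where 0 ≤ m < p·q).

m₁ = c^(d_p) mod p: c ≡ 85 (mod 97), and 85^17 mod 97 = 85.
m₂ = c^(d_q) mod q: c ≡ 5 (mod 73), and 5^17 mod 73 = 20.
h = q_inv·(m₁ − m₂) mod p = 4·(85 − 20) mod 97 = 66.
m = m₂ + h·q = 20 + 66·73 = 4838.

4838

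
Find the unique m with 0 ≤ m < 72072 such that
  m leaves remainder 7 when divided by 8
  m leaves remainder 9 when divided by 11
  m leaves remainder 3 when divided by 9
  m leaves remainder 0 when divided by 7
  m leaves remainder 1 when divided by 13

The moduli are pairwise coprime; N = 8·11·9·7·13 = 72072.
N/8 = 9009; 9009 ≡ 1 (mod 8), inverse 1.
N/11 = 6552; 6552 ≡ 7 (mod 11); 7·8 ≡ 1, so inverse 8.
N/9 = 8008; 8008 ≡ 7 (mod 9); 7·4 ≡ 1, so inverse 4.
N/7 = 10296; 10296 ≡ 6 (mod 7); 6·6 ≡ 1, so inverse 6.
N/13 = 5544; 5544 ≡ 6 (mod 13); 6·11 ≡ 1, so inverse 11.
m ≡ 7·9009·1 + 9·6552·8 + 3·8008·4 + 0·10296·6 + 1·5544·11 = 691887.
691887 mod 72072 = 43239.

43239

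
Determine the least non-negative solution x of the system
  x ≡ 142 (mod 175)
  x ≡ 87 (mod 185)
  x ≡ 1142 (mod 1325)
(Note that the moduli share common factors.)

256867

gcd(175, 185) = 5 and 5 | (87 − 142), so the pair is consistent; merging gives x ≡ 4342 (mod 6475), where 6475 = lcm(175, 185).
gcd(6475, 1325) = 25 and 25 | (1142 − 4342), so the pair is consistent; merging gives x ≡ 256867 (mod 343175), where 343175 = lcm(6475, 1325).
The solution is unique modulo lcm(175, 185, 1325) = 343175.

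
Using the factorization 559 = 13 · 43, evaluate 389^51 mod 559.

Mod 13: 389 ≡ 12; by Fermat, exponent reduces to 51 mod 12 = 3; 12^3 ≡ 12 (mod 13).
Mod 43: 389 ≡ 2; by Fermat, exponent reduces to 51 mod 42 = 9; 2^9 ≡ 39 (mod 43).
Combine by CRT: x ≡ 12 (mod 13), x ≡ 39 (mod 43) ⇒ x ≡ 168 (mod 559).

168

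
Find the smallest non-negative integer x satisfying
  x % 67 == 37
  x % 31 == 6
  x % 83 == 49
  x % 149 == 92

From x ≡ 37 (mod 67) write x = 37 + 67t. Substituting into x ≡ 6 (mod 31) gives 67t ≡ 0 (mod 31), and since 5⁻¹ ≡ 25 (mod 31), t ≡ 0. Hence x ≡ 37 + 67·0 = 37 (mod 2077).
From x ≡ 37 (mod 2077) write x = 37 + 2077t. Substituting into x ≡ 49 (mod 83) gives 2077t ≡ 12 (mod 83), and since 2⁻¹ ≡ 42 (mod 83), t ≡ 6. Hence x ≡ 37 + 2077·6 = 12499 (mod 172391).
From x ≡ 12499 (mod 172391) write x = 12499 + 172391t. Substituting into x ≡ 92 (mod 149) gives 172391t ≡ 109 (mod 149), and since 147⁻¹ ≡ 74 (mod 149), t ≡ 20. Hence x ≡ 12499 + 172391·20 = 3460319 (mod 25686259).

3460319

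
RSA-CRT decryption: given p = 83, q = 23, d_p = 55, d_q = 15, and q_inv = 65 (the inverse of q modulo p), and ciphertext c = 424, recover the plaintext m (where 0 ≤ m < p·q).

1615

m₁ = c^(d_p) mod p: c ≡ 9 (mod 83), and 9^55 mod 83 = 38.
m₂ = c^(d_q) mod q: c ≡ 10 (mod 23), and 10^15 mod 23 = 5.
h = q_inv·(m₁ − m₂) mod p = 65·(38 − 5) mod 83 = 70.
m = m₂ + h·q = 5 + 70·23 = 1615.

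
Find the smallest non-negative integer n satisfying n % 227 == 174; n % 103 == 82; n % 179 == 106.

3314828

Combine the congruences pairwise.
From n ≡ 174 (mod 227) write n = 174 + 227t. Substituting into n ≡ 82 (mod 103) gives 227t ≡ 11 (mod 103), and since 21⁻¹ ≡ 54 (mod 103), t ≡ 79. Hence n ≡ 174 + 227·79 = 18107 (mod 23381).
From n ≡ 18107 (mod 23381) write n = 18107 + 23381t. Substituting into n ≡ 106 (mod 179) gives 23381t ≡ 78 (mod 179), and since 111⁻¹ ≡ 50 (mod 179), t ≡ 141. Hence n ≡ 18107 + 23381·141 = 3314828 (mod 4185199).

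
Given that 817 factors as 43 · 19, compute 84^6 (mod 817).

Mod 43: 84 ≡ 41; 41^6 ≡ 21 (mod 43).
Mod 19: 84 ≡ 8; 8^6 ≡ 1 (mod 19).
Combine by CRT: x ≡ 21 (mod 43), x ≡ 1 (mod 19) ⇒ x ≡ 666 (mod 817).

666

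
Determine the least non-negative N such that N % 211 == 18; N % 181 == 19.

36943

From N ≡ 18 (mod 211) write N = 18 + 211t. Substituting into N ≡ 19 (mod 181) gives 211t ≡ 1 (mod 181), and since 30⁻¹ ≡ 175 (mod 181), t ≡ 175. Hence N ≡ 18 + 211·175 = 36943 (mod 38191).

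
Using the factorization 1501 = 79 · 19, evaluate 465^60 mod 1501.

1474

Mod 79: 465 ≡ 70; 70^60 ≡ 52 (mod 79).
Mod 19: 465 ≡ 9; by Fermat, exponent reduces to 60 mod 18 = 6; 9^6 ≡ 11 (mod 19).
Combine by CRT: x ≡ 52 (mod 79), x ≡ 11 (mod 19) ⇒ x ≡ 1474 (mod 1501).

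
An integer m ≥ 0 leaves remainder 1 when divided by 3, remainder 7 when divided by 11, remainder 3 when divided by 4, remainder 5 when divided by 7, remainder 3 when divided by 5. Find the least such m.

Combine the congruences pairwise.
From m ≡ 1 (mod 3) write m = 1 + 3t. Substituting into m ≡ 7 (mod 11) gives 3t ≡ 6 (mod 11), and since 3⁻¹ ≡ 4 (mod 11), t ≡ 2. Hence m ≡ 1 + 3·2 = 7 (mod 33).
From m ≡ 7 (mod 33) write m = 7 + 33t. Substituting into m ≡ 3 (mod 4) gives 33t ≡ 0 (mod 4), and since 1⁻¹ ≡ 1 (mod 4), t ≡ 0. Hence m ≡ 7 + 33·0 = 7 (mod 132).
From m ≡ 7 (mod 132) write m = 7 + 132t. Substituting into m ≡ 5 (mod 7) gives 132t ≡ 5 (mod 7), and since 6⁻¹ ≡ 6 (mod 7), t ≡ 2. Hence m ≡ 7 + 132·2 = 271 (mod 924).
From m ≡ 271 (mod 924) write m = 271 + 924t. Substituting into m ≡ 3 (mod 5) gives 924t ≡ 2 (mod 5), and since 4⁻¹ ≡ 4 (mod 5), t ≡ 3. Hence m ≡ 271 + 924·3 = 3043 (mod 4620).

3043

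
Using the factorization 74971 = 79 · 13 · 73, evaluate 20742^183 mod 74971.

Mod 79: 20742 ≡ 44; by Fermat, exponent reduces to 183 mod 78 = 27; 44^27 ≡ 64 (mod 79).
Mod 13: 20742 ≡ 7; by Fermat, exponent reduces to 183 mod 12 = 3; 7^3 ≡ 5 (mod 13).
Mod 73: 20742 ≡ 10; by Fermat, exponent reduces to 183 mod 72 = 39; 10^39 ≡ 22 (mod 73).
Combine by CRT: x ≡ 64 (mod 79), x ≡ 5 (mod 13), x ≡ 22 (mod 73) ⇒ x ≡ 74482 (mod 74971).

74482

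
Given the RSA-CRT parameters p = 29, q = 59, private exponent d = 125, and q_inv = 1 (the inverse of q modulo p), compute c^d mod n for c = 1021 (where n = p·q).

d_p = d mod (p−1) = 125 mod 28 = 13; d_q = d mod (q−1) = 9.
m₁ = c^(d_p) mod p: c ≡ 6 (mod 29), and 6^13 mod 29 = 5.
m₂ = c^(d_q) mod q: c ≡ 18 (mod 59), and 18^9 mod 59 = 38.
h = q_inv·(m₁ − m₂) mod p = 1·(5 − 38) mod 29 = 25.
m = m₂ + h·q = 38 + 25·59 = 1513.

1513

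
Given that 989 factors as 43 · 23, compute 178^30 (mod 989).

87

Mod 43: 178 ≡ 6; 6^30 ≡ 1 (mod 43).
Mod 23: 178 ≡ 17; by Fermat, exponent reduces to 30 mod 22 = 8; 17^8 ≡ 18 (mod 23).
Combine by CRT: x ≡ 1 (mod 43), x ≡ 18 (mod 23) ⇒ x ≡ 87 (mod 989).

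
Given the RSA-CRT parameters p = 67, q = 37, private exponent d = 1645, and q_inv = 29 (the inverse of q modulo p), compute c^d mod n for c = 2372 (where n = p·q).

1584

d_p = d mod (p−1) = 1645 mod 66 = 61; d_q = d mod (q−1) = 25.
m₁ = c^(d_p) mod p: c ≡ 27 (mod 67), and 27^61 mod 67 = 43.
m₂ = c^(d_q) mod q: c ≡ 4 (mod 37), and 4^25 mod 37 = 30.
h = q_inv·(m₁ − m₂) mod p = 29·(43 − 30) mod 67 = 42.
m = m₂ + h·q = 30 + 42·37 = 1584.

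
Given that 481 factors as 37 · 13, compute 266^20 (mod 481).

419

Mod 37: 266 ≡ 7; 7^20 ≡ 12 (mod 37).
Mod 13: 266 ≡ 6; by Fermat, exponent reduces to 20 mod 12 = 8; 6^8 ≡ 3 (mod 13).
Combine by CRT: x ≡ 12 (mod 37), x ≡ 3 (mod 13) ⇒ x ≡ 419 (mod 481).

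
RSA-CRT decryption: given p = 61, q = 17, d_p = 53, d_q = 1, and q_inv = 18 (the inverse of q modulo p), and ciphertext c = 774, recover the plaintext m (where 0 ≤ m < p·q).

m₁ = c^(d_p) mod p: c ≡ 42 (mod 61), and 42^53 mod 61 = 15.
m₂ = c^(d_q) mod q: c ≡ 9 (mod 17), and 9^1 mod 17 = 9.
h = q_inv·(m₁ − m₂) mod p = 18·(15 − 9) mod 61 = 47.
m = m₂ + h·q = 9 + 47·17 = 808.

808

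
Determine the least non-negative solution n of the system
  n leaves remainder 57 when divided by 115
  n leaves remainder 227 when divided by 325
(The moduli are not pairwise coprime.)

6727

gcd(115, 325) = 5 and 5 | (227 − 57), so the pair is consistent; merging gives n ≡ 6727 (mod 7475), where 7475 = lcm(115, 325).
The solution is unique modulo lcm(115, 325) = 7475.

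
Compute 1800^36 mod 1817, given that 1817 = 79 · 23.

Mod 79: 1800 ≡ 62; 62^36 ≡ 21 (mod 79).
Mod 23: 1800 ≡ 6; by Fermat, exponent reduces to 36 mod 22 = 14; 6^14 ≡ 9 (mod 23).
Combine by CRT: x ≡ 21 (mod 79), x ≡ 9 (mod 23) ⇒ x ≡ 653 (mod 1817).

653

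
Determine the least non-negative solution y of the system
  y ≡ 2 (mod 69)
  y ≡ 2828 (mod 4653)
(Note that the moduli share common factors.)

gcd(69, 4653) = 3 and 3 | (2828 − 2), so the pair is consistent; merging gives y ≡ 35399 (mod 107019), where 107019 = lcm(69, 4653).
The solution is unique modulo lcm(69, 4653) = 107019.

35399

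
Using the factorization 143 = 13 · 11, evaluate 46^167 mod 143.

106

Mod 13: 46 ≡ 7; by Fermat, exponent reduces to 167 mod 12 = 11; 7^11 ≡ 2 (mod 13).
Mod 11: 46 ≡ 2; by Fermat, exponent reduces to 167 mod 10 = 7; 2^7 ≡ 7 (mod 11).
Combine by CRT: x ≡ 2 (mod 13), x ≡ 7 (mod 11) ⇒ x ≡ 106 (mod 143).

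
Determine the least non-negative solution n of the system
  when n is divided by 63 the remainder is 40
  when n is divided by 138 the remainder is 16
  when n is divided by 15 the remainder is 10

gcd(63, 138) = 3 and 3 | (16 − 40), so the pair is consistent; merging gives n ≡ 292 (mod 2898), where 2898 = lcm(63, 138).
gcd(2898, 15) = 3 and 3 | (10 − 292), so the pair is consistent; merging gives n ≡ 3190 (mod 14490), where 14490 = lcm(2898, 15).
The solution is unique modulo lcm(63, 138, 15) = 14490.

3190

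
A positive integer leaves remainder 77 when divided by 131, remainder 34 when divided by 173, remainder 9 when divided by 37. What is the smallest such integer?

761580

The moduli are pairwise coprime; N = 131·173·37 = 838531.
N/131 = 6401; 6401 ≡ 113 (mod 131); 113·80 ≡ 1, so inverse 80.
N/173 = 4847; 4847 ≡ 3 (mod 173); 3·58 ≡ 1, so inverse 58.
N/37 = 22663; 22663 ≡ 19 (mod 37); 19·2 ≡ 1, so inverse 2.
m ≡ 77·6401·80 + 34·4847·58 + 9·22663·2 = 49396378.
49396378 mod 838531 = 761580.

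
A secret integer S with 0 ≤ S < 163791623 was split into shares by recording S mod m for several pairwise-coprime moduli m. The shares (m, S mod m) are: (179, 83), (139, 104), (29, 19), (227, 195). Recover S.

From S ≡ 83 (mod 179) write S = 83 + 179t. Substituting into S ≡ 104 (mod 139) gives 179t ≡ 21 (mod 139), and since 40⁻¹ ≡ 73 (mod 139), t ≡ 4. Hence S ≡ 83 + 179·4 = 799 (mod 24881).
From S ≡ 799 (mod 24881) write S = 799 + 24881t. Substituting into S ≡ 19 (mod 29) gives 24881t ≡ 3 (mod 29), and since 28⁻¹ ≡ 28 (mod 29), t ≡ 26. Hence S ≡ 799 + 24881·26 = 647705 (mod 721549).
From S ≡ 647705 (mod 721549) write S = 647705 + 721549t. Substituting into S ≡ 195 (mod 227) gives 721549t ≡ 121 (mod 227), and since 143⁻¹ ≡ 127 (mod 227), t ≡ 158. Hence S ≡ 647705 + 721549·158 = 114652447 (mod 163791623).

114652447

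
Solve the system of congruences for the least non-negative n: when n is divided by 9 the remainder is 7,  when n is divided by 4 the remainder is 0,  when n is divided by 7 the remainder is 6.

From n ≡ 7 (mod 9) write n = 7 + 9t. Substituting into n ≡ 0 (mod 4) gives 9t ≡ 1 (mod 4), and since 1⁻¹ ≡ 1 (mod 4), t ≡ 1. Hence n ≡ 7 + 9·1 = 16 (mod 36).
From n ≡ 16 (mod 36) write n = 16 + 36t. Substituting into n ≡ 6 (mod 7) gives 36t ≡ 4 (mod 7), and since 1⁻¹ ≡ 1 (mod 7), t ≡ 4. Hence n ≡ 16 + 36·4 = 160 (mod 252).

160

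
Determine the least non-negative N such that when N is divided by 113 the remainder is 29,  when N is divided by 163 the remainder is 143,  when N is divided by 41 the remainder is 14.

The moduli are pairwise coprime; M = 113·163·41 = 755179.
M/113 = 6683; 6683 ≡ 16 (mod 113); 16·106 ≡ 1, so inverse 106.
M/163 = 4633; 4633 ≡ 69 (mod 163); 69·26 ≡ 1, so inverse 26.
M/41 = 18419; 18419 ≡ 10 (mod 41); 10·37 ≡ 1, so inverse 37.
N ≡ 29·6683·106 + 143·4633·26 + 14·18419·37 = 47310078.
47310078 mod 755179 = 488980.

488980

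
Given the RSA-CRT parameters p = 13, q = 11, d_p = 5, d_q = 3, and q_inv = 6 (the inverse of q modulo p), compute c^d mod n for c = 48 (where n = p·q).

42

m₁ = c^(d_p) mod p: c ≡ 9 (mod 13), and 9^5 mod 13 = 3.
m₂ = c^(d_q) mod q: c ≡ 4 (mod 11), and 4^3 mod 11 = 9.
h = q_inv·(m₁ − m₂) mod p = 6·(3 − 9) mod 13 = 3.
m = m₂ + h·q = 9 + 3·11 = 42.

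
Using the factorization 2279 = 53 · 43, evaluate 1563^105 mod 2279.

Mod 53: 1563 ≡ 26; by Fermat, exponent reduces to 105 mod 52 = 1; 26^1 ≡ 26 (mod 53).
Mod 43: 1563 ≡ 15; by Fermat, exponent reduces to 105 mod 42 = 21; 15^21 ≡ 1 (mod 43).
Combine by CRT: x ≡ 26 (mod 53), x ≡ 1 (mod 43) ⇒ x ≡ 1033 (mod 2279).

1033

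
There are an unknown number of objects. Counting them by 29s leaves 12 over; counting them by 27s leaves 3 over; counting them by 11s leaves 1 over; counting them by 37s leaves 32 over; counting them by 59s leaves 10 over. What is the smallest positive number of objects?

8317299

The moduli are pairwise coprime; M = 29·27·11·37·59 = 18802179.
M/29 = 648351; 648351 ≡ 27 (mod 29); 27·14 ≡ 1, so inverse 14.
M/27 = 696377; 696377 ≡ 20 (mod 27); 20·23 ≡ 1, so inverse 23.
M/11 = 1709289; 1709289 ≡ 10 (mod 11); 10·10 ≡ 1, so inverse 10.
M/37 = 508167; 508167 ≡ 9 (mod 37); 9·33 ≡ 1, so inverse 33.
M/59 = 318681; 318681 ≡ 22 (mod 59); 22·51 ≡ 1, so inverse 51.
N ≡ 12·648351·14 + 3·696377·23 + 1·1709289·10 + 32·508167·33 + 10·318681·51 = 873217533.
873217533 mod 18802179 = 8317299.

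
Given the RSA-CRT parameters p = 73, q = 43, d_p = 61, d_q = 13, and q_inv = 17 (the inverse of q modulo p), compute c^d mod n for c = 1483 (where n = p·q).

987

m₁ = c^(d_p) mod p: c ≡ 23 (mod 73), and 23^61 mod 73 = 38.
m₂ = c^(d_q) mod q: c ≡ 21 (mod 43), and 21^13 mod 43 = 41.
h = q_inv·(m₁ − m₂) mod p = 17·(38 − 41) mod 73 = 22.
m = m₂ + h·q = 41 + 22·43 = 987.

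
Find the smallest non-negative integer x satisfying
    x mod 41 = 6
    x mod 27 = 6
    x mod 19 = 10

The moduli are pairwise coprime; N = 41·27·19 = 21033.
N/41 = 513; 513 ≡ 21 (mod 41); 21·2 ≡ 1, so inverse 2.
N/27 = 779; 779 ≡ 23 (mod 27); 23·20 ≡ 1, so inverse 20.
N/19 = 1107; 1107 ≡ 5 (mod 19); 5·4 ≡ 1, so inverse 4.
x ≡ 6·513·2 + 6·779·20 + 10·1107·4 = 143916.
143916 mod 21033 = 17718.

17718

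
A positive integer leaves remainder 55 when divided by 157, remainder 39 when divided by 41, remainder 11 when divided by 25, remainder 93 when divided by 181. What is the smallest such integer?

The moduli are pairwise coprime; N = 157·41·25·181 = 29127425.
N/157 = 185525; 185525 ≡ 108 (mod 157); 108·16 ≡ 1, so inverse 16.
N/41 = 710425; 710425 ≡ 18 (mod 41); 18·16 ≡ 1, so inverse 16.
N/25 = 1165097; 1165097 ≡ 22 (mod 25); 22·8 ≡ 1, so inverse 8.
N/181 = 160925; 160925 ≡ 16 (mod 181); 16·34 ≡ 1, so inverse 34.
x ≡ 55·185525·16 + 39·710425·16 + 11·1165097·8 + 93·160925·34 = 1217940586.
1217940586 mod 29127425 = 23716161.

23716161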